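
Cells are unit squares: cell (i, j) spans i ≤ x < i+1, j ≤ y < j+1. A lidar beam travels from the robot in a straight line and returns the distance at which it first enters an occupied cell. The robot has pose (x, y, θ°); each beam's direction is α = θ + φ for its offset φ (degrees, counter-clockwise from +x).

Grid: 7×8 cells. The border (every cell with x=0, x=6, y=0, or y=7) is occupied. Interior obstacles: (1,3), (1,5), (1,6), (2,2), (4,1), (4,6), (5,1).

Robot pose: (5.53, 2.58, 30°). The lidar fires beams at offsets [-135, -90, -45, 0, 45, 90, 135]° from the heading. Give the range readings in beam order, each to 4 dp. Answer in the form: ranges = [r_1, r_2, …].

beam 1: φ=-135°, α=255°
  d=(-0.2588,-0.9659)  start (5,2)  tX=2.0478 tY=0.6005  stride 1/|dx|=3.8637 1/|dy|=1.0353
    cross y-line → (5,1), t=0.6005 (wall)
  → r_1 = 0.6005
beam 2: φ=-90°, α=300°
  d=(0.5000,-0.8660)  start (5,2)  tX=0.9400 tY=0.6697  stride 1/|dx|=2.0000 1/|dy|=1.1547
    cross y-line → (5,1), t=0.6697 (wall)
  → r_2 = 0.6697
beam 3: φ=-45°, α=345°
  d=(0.9659,-0.2588)  start (5,2)  tX=0.4866 tY=2.2409  stride 1/|dx|=1.0353 1/|dy|=3.8637
    cross x-line → (6,2), t=0.4866 (wall)
  → r_3 = 0.4866
beam 4: φ=0°, α=30°
  d=(0.8660,0.5000)  start (5,2)  tX=0.5427 tY=0.8400  stride 1/|dx|=1.1547 1/|dy|=2.0000
    cross x-line → (6,2), t=0.5427 (wall)
  → r_4 = 0.5427
beam 5: φ=45°, α=75°
  d=(0.2588,0.9659)  start (5,2)  tX=1.8159 tY=0.4348  stride 1/|dx|=3.8637 1/|dy|=1.0353
    cross y-line → (5,3), t=0.4348
    cross y-line → (5,4), t=1.4701
    cross x-line → (6,4), t=1.8159 (wall)
  → r_5 = 1.8159
beam 6: φ=90°, α=120°
  d=(-0.5000,0.8660)  start (5,2)  tX=1.0600 tY=0.4850  stride 1/|dx|=2.0000 1/|dy|=1.1547
    cross y-line → (5,3), t=0.4850
    cross x-line → (4,3), t=1.0600
    cross y-line → (4,4), t=1.6397
    cross y-line → (4,5), t=2.7944
    cross x-line → (3,5), t=3.0600
    cross y-line → (3,6), t=3.9491
    cross x-line → (2,6), t=5.0600
    cross y-line → (2,7), t=5.1038 (wall)
  → r_6 = 5.1038
beam 7: φ=135°, α=165°
  d=(-0.9659,0.2588)  start (5,2)  tX=0.5487 tY=1.6228  stride 1/|dx|=1.0353 1/|dy|=3.8637
    cross x-line → (4,2), t=0.5487
    cross x-line → (3,2), t=1.5840
    cross y-line → (3,3), t=1.6228
    cross x-line → (2,3), t=2.6192
    cross x-line → (1,3), t=3.6545 (wall)
  → r_7 = 3.6545

ranges = [0.6005, 0.6697, 0.4866, 0.5427, 1.8159, 5.1038, 3.6545]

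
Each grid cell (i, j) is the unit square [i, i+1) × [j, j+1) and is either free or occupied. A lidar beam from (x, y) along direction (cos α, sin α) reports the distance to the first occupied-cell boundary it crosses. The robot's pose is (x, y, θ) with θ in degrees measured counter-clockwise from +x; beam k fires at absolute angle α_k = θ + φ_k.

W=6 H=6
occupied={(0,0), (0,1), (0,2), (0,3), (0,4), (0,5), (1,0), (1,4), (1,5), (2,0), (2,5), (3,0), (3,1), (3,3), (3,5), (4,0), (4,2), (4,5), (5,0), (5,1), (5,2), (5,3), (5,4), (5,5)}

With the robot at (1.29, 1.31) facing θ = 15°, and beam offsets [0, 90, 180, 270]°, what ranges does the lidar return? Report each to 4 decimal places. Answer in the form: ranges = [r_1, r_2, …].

ranges = [1.7703, 1.1205, 0.3002, 0.3209]

beam 1: φ=0°, α=15°
  cosα=0.9659 sinα=0.2588 | (1,1) | tMaxX 0.7350 tMaxY 2.6660 | tΔX 1.0353 tΔY 3.8637
    t=0.7350 [x] (2,1)
    t=1.7703 [x] (3,1) — stop
  → r_1 = 1.7703
beam 2: φ=90°, α=105°
  cosα=-0.2588 sinα=0.9659 | (1,1) | tMaxX 1.1205 tMaxY 0.7143 | tΔX 3.8637 tΔY 1.0353
    t=0.7143 [y] (1,2)
    t=1.1205 [x] (0,2) — stop
  → r_2 = 1.1205
beam 3: φ=180°, α=195°
  cosα=-0.9659 sinα=-0.2588 | (1,1) | tMaxX 0.3002 tMaxY 1.1977 | tΔX 1.0353 tΔY 3.8637
    t=0.3002 [x] (0,1) — stop
  → r_3 = 0.3002
beam 4: φ=270°, α=285°
  cosα=0.2588 sinα=-0.9659 | (1,1) | tMaxX 2.7432 tMaxY 0.3209 | tΔX 3.8637 tΔY 1.0353
    t=0.3209 [y] (1,0) — stop
  → r_4 = 0.3209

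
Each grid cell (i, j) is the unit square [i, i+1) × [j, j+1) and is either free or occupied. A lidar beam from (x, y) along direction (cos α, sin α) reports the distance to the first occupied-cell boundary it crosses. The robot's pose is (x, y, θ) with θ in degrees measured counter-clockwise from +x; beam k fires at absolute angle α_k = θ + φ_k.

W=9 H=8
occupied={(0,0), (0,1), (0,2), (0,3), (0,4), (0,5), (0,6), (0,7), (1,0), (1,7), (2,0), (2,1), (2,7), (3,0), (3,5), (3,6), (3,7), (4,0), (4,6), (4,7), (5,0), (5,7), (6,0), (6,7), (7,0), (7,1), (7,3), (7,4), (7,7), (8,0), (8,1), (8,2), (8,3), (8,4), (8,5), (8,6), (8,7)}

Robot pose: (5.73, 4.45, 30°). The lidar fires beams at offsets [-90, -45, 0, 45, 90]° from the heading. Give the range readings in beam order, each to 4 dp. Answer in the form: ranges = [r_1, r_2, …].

beam 1: φ=-90°, α=300°
  direction (0.5000, -0.8660); cell (5,4); t to first gridline: x 0.5400, y 0.5196 (then +2.0000 / +1.1547)
    (5,3) via y @ 0.5196
    (6,3) via x @ 0.5400
    (6,2) via y @ 1.6743
    (7,2) via x @ 2.5400
    (7,1) via y @ 2.8290  # hit
  → r_1 = 2.8290
beam 2: φ=-45°, α=345°
  direction (0.9659, -0.2588); cell (5,4); t to first gridline: x 0.2795, y 1.7387 (then +1.0353 / +3.8637)
    (6,4) via x @ 0.2795
    (7,4) via x @ 1.3148  # hit
  → r_2 = 1.3148
beam 3: φ=0°, α=30°
  direction (0.8660, 0.5000); cell (5,4); t to first gridline: x 0.3118, y 1.1000 (then +1.1547 / +2.0000)
    (6,4) via x @ 0.3118
    (6,5) via y @ 1.1000
    (7,5) via x @ 1.4665
    (8,5) via x @ 2.6212  # hit
  → r_3 = 2.6212
beam 4: φ=45°, α=75°
  direction (0.2588, 0.9659); cell (5,4); t to first gridline: x 1.0432, y 0.5694 (then +3.8637 / +1.0353)
    (5,5) via y @ 0.5694
    (6,5) via x @ 1.0432
    (6,6) via y @ 1.6047
    (6,7) via y @ 2.6400  # hit
  → r_4 = 2.6400
beam 5: φ=90°, α=120°
  direction (-0.5000, 0.8660); cell (5,4); t to first gridline: x 1.4600, y 0.6351 (then +2.0000 / +1.1547)
    (5,5) via y @ 0.6351
    (4,5) via x @ 1.4600
    (4,6) via y @ 1.7898  # hit
  → r_5 = 1.7898

ranges = [2.8290, 1.3148, 2.6212, 2.6400, 1.7898]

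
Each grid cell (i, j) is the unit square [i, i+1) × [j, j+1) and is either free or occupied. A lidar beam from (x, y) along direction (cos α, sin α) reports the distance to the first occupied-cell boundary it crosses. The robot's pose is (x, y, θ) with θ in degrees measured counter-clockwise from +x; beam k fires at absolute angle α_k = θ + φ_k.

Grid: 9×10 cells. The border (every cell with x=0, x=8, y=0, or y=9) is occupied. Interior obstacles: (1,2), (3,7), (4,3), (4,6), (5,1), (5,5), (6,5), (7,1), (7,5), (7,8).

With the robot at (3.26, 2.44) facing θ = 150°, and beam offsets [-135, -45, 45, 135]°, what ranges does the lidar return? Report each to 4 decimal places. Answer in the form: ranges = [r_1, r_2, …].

beam 1: φ=-135°, α=15°
  d=(0.9659,0.2588)  start (3,2)  tX=0.7661 tY=2.1637  stride 1/|dx|=1.0353 1/|dy|=3.8637
    cross x-line → (4,2), t=0.7661
    cross x-line → (5,2), t=1.8014
    cross y-line → (5,3), t=2.1637
    cross x-line → (6,3), t=2.8367
    cross x-line → (7,3), t=3.8719
    cross x-line → (8,3), t=4.9072 (wall)
  → r_1 = 4.9072
beam 2: φ=-45°, α=105°
  d=(-0.2588,0.9659)  start (3,2)  tX=1.0046 tY=0.5798  stride 1/|dx|=3.8637 1/|dy|=1.0353
    cross y-line → (3,3), t=0.5798
    cross x-line → (2,3), t=1.0046
    cross y-line → (2,4), t=1.6150
    cross y-line → (2,5), t=2.6503
    cross y-line → (2,6), t=3.6856
    cross y-line → (2,7), t=4.7209
    cross x-line → (1,7), t=4.8683
    cross y-line → (1,8), t=5.7561
    cross y-line → (1,9), t=6.7914 (wall)
  → r_2 = 6.7914
beam 3: φ=45°, α=195°
  d=(-0.9659,-0.2588)  start (3,2)  tX=0.2692 tY=1.7000  stride 1/|dx|=1.0353 1/|dy|=3.8637
    cross x-line → (2,2), t=0.2692
    cross x-line → (1,2), t=1.3044 (wall)
  → r_3 = 1.3044
beam 4: φ=135°, α=285°
  d=(0.2588,-0.9659)  start (3,2)  tX=2.8591 tY=0.4555  stride 1/|dx|=3.8637 1/|dy|=1.0353
    cross y-line → (3,1), t=0.4555
    cross y-line → (3,0), t=1.4908 (wall)
  → r_4 = 1.4908

ranges = [4.9072, 6.7914, 1.3044, 1.4908]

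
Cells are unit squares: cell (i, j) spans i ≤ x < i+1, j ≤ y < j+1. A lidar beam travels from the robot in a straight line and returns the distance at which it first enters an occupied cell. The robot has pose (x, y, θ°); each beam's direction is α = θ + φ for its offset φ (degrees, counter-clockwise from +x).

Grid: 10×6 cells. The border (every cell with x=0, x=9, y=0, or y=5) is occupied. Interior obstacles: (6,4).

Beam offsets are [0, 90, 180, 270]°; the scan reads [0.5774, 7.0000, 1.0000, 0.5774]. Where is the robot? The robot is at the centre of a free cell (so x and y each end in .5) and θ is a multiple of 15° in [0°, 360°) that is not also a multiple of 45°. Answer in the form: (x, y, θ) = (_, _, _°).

(x, y, θ) = (8.5, 4.5, 120°)

The pose lattice has 31·16 = 496 candidates. Test each by forward raycasting.
  (4.5, 2.5, 210°): beam 1 = 3.0000 ≠ 0.5774 ✗
  (6.5, 2.5, 330°): beam 1 = 2.8868 ≠ 0.5774 ✗
  (4.5, 1.5, 195°): beam 1 = 1.9319 ≠ 0.5774 ✗
  (6.5, 2.5, 30°): beam 1 = 2.8868 ≠ 0.5774 ✗
  (4.5, 2.5, 120°): beam 1 = 2.8868 ≠ 0.5774 ✗
  …
  (8.5, 4.5, 120°): r_1=0.5774, r_2=7.0000, r_3=1.0000, r_4=0.5774 — all match ✓
Unique over the lattice → pose = (8.5, 4.5, 120°).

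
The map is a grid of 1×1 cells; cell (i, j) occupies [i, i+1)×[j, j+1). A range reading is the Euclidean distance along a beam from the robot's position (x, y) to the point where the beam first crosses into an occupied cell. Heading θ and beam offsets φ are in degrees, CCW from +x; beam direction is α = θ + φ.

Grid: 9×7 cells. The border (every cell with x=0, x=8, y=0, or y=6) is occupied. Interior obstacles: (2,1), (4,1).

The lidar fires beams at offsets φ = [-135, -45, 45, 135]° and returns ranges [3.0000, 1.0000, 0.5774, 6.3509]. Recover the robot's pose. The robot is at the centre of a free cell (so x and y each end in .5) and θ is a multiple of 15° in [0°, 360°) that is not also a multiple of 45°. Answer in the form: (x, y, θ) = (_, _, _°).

Candidates: 33 free-cell centres × 16 headings = 528 poses. Raycast each; keep the one whose scan matches to 4 dp.
  (1.5, 4.5, 15°): beam 1 = 1.0000 ≠ 3.0000 ✗
  (1.5, 3.5, 150°): beam 1 = 6.7293 ≠ 3.0000 ✗
  (3.5, 3.5, 105°): beam 1 = 5.0000 ≠ 3.0000 ✗
  (5.5, 4.5, 150°): beam 1 = 2.5882 ≠ 3.0000 ✗
  …
  (6.5, 5.5, 75°): r_1=3.0000, r_2=1.0000, r_3=0.5774, r_4=6.3509 — all match ✓
Only this pose fits every beam.

(x, y, θ) = (6.5, 5.5, 75°)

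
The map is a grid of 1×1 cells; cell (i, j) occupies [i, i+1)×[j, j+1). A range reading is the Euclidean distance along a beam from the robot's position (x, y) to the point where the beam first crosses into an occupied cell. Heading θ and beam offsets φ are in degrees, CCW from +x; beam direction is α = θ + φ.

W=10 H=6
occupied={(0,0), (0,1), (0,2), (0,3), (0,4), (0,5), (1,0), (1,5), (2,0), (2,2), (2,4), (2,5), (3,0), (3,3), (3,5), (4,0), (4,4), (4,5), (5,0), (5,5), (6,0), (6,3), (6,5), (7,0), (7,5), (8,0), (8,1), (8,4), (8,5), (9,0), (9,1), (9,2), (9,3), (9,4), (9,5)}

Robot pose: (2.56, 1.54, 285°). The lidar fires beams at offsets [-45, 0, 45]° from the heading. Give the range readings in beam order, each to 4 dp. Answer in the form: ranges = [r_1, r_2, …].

ranges = [0.6235, 0.5590, 1.0800]

beam 1: φ=-45°, α=240°
  dir = (cos 240°, sin 240°) = (-0.5000, -0.8660); from cell (2,1)
  next x-line at t=1.1200, next y-line at t=0.6235; Δt_x=2.0000, Δt_y=1.1547
    y: enter (2,0) at t=0.6235 ← occupied
  → r_1 = 0.6235
beam 2: φ=0°, α=285°
  dir = (cos 285°, sin 285°) = (0.2588, -0.9659); from cell (2,1)
  next x-line at t=1.7000, next y-line at t=0.5590; Δt_x=3.8637, Δt_y=1.0353
    y: enter (2,0) at t=0.5590 ← occupied
  → r_2 = 0.5590
beam 3: φ=45°, α=330°
  dir = (cos 330°, sin 330°) = (0.8660, -0.5000); from cell (2,1)
  next x-line at t=0.5081, next y-line at t=1.0800; Δt_x=1.1547, Δt_y=2.0000
    x: enter (3,1) at t=0.5081
    y: enter (3,0) at t=1.0800 ← occupied
  → r_3 = 1.0800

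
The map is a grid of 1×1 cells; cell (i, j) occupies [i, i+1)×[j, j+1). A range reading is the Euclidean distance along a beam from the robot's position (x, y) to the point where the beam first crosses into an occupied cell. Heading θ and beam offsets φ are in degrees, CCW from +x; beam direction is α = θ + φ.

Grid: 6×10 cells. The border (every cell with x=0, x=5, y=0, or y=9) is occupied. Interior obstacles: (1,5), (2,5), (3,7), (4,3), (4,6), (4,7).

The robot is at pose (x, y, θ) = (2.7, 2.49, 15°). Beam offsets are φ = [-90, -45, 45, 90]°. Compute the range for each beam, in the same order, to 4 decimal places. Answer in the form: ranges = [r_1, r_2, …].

ranges = [1.5426, 2.6558, 4.0530, 2.5985]

beam 1: φ=-90°, α=285°
  direction (0.2588, -0.9659); cell (2,2); t to first gridline: x 1.1591, y 0.5073 (then +3.8637 / +1.0353)
    (2,1) via y @ 0.5073
    (3,1) via x @ 1.1591
    (3,0) via y @ 1.5426  # hit
  → r_1 = 1.5426
beam 2: φ=-45°, α=330°
  direction (0.8660, -0.5000); cell (2,2); t to first gridline: x 0.3464, y 0.9800 (then +1.1547 / +2.0000)
    (3,2) via x @ 0.3464
    (3,1) via y @ 0.9800
    (4,1) via x @ 1.5011
    (5,1) via x @ 2.6558  # hit
  → r_2 = 2.6558
beam 3: φ=45°, α=60°
  direction (0.5000, 0.8660); cell (2,2); t to first gridline: x 0.6000, y 0.5889 (then +2.0000 / +1.1547)
    (2,3) via y @ 0.5889
    (3,3) via x @ 0.6000
    (3,4) via y @ 1.7436
    (4,4) via x @ 2.6000
    (4,5) via y @ 2.8983
    (4,6) via y @ 4.0530  # hit
  → r_3 = 4.0530
beam 4: φ=90°, α=105°
  direction (-0.2588, 0.9659); cell (2,2); t to first gridline: x 2.7046, y 0.5280 (then +3.8637 / +1.0353)
    (2,3) via y @ 0.5280
    (2,4) via y @ 1.5633
    (2,5) via y @ 2.5985  # hit
  → r_4 = 2.5985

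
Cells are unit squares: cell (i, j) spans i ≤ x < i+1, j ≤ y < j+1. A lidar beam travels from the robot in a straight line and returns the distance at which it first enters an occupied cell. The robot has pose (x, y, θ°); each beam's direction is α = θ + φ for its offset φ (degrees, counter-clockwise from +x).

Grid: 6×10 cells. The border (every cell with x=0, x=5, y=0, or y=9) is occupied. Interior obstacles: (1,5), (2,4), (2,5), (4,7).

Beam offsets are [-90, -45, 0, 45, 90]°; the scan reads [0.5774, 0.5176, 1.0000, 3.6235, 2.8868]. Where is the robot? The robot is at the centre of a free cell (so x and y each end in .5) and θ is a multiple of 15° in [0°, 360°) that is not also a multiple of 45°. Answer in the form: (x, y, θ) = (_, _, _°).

(x, y, θ) = (1.5, 1.5, 330°)

Candidates: 28 free-cell centres × 16 headings = 448 poses. Raycast each; keep the one whose scan matches to 4 dp.
  (4.5, 2.5, 255°): beam 1 = 3.6235 ≠ 0.5774 ✗
  (2.5, 7.5, 330°): beam 1 = 1.7321 ≠ 0.5774 ✗
  (3.5, 4.5, 75°): beam 1 = 1.5529 ≠ 0.5774 ✗
  …
  (1.5, 1.5, 330°): r_1=0.5774, r_2=0.5176, r_3=1.0000, r_4=3.6235, r_5=2.8868 — all match ✓
Unique over the lattice → pose = (1.5, 1.5, 330°).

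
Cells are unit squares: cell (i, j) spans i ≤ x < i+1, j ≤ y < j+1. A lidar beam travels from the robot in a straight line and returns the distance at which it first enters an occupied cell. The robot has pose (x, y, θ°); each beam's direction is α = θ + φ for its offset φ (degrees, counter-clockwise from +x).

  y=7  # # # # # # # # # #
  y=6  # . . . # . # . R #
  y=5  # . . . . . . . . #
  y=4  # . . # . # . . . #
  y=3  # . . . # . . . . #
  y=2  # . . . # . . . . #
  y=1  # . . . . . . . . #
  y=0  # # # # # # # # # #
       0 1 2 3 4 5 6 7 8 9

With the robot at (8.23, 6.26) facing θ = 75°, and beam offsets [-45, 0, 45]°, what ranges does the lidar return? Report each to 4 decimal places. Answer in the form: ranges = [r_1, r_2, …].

beam 1: φ=-45°, α=30°
  dir = (cos 30°, sin 30°) = (0.8660, 0.5000); from cell (8,6)
  next x-line at t=0.8891, next y-line at t=1.4800; Δt_x=1.1547, Δt_y=2.0000
    x: enter (9,6) at t=0.8891 ← occupied
  → r_1 = 0.8891
beam 2: φ=0°, α=75°
  dir = (cos 75°, sin 75°) = (0.2588, 0.9659); from cell (8,6)
  next x-line at t=2.9751, next y-line at t=0.7661; Δt_x=3.8637, Δt_y=1.0353
    y: enter (8,7) at t=0.7661 ← occupied
  → r_2 = 0.7661
beam 3: φ=45°, α=120°
  dir = (cos 120°, sin 120°) = (-0.5000, 0.8660); from cell (8,6)
  next x-line at t=0.4600, next y-line at t=0.8545; Δt_x=2.0000, Δt_y=1.1547
    x: enter (7,6) at t=0.4600
    y: enter (7,7) at t=0.8545 ← occupied
  → r_3 = 0.8545

ranges = [0.8891, 0.7661, 0.8545]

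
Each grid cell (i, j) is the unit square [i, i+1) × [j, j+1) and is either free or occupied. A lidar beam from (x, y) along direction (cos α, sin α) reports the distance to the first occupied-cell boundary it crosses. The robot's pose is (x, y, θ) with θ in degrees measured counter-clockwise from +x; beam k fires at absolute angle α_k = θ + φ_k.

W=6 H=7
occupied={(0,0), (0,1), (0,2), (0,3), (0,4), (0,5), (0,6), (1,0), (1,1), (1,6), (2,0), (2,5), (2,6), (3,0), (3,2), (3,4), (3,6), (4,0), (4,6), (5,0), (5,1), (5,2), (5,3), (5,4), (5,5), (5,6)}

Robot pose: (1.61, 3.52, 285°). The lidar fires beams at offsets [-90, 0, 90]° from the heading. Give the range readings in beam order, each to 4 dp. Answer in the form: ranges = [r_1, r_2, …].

beam 1: φ=-90°, α=195°
  direction (-0.9659, -0.2588); cell (1,3); t to first gridline: x 0.6315, y 2.0091 (then +1.0353 / +3.8637)
    (0,3) via x @ 0.6315  # hit
  → r_1 = 0.6315
beam 2: φ=0°, α=285°
  direction (0.2588, -0.9659); cell (1,3); t to first gridline: x 1.5068, y 0.5383 (then +3.8637 / +1.0353)
    (1,2) via y @ 0.5383
    (2,2) via x @ 1.5068
    (2,1) via y @ 1.5736
    (2,0) via y @ 2.6089  # hit
  → r_2 = 2.6089
beam 3: φ=90°, α=15°
  direction (0.9659, 0.2588); cell (1,3); t to first gridline: x 0.4038, y 1.8546 (then +1.0353 / +3.8637)
    (2,3) via x @ 0.4038
    (3,3) via x @ 1.4390
    (3,4) via y @ 1.8546  # hit
  → r_3 = 1.8546

ranges = [0.6315, 2.6089, 1.8546]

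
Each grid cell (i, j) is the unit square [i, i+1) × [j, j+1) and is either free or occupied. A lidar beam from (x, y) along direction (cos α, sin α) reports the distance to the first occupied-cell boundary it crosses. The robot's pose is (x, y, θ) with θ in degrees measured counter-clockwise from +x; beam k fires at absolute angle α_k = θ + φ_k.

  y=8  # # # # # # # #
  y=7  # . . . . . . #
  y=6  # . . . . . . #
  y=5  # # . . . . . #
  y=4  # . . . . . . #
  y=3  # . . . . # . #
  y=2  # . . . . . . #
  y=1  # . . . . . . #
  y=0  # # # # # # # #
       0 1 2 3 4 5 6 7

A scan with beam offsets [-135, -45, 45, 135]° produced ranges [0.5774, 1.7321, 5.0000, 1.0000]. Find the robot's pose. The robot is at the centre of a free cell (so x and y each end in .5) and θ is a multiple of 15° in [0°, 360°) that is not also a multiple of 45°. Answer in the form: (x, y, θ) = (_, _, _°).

(x, y, θ) = (2.5, 7.5, 255°)

The pose lattice has 40·16 = 640 candidates. Test each by forward raycasting.
  (5.5, 5.5, 105°): beam 1 = 1.7321 ≠ 0.5774 ✗
  (4.5, 2.5, 240°): beam 1 = 5.6940 ≠ 0.5774 ✗
  (2.5, 6.5, 165°): beam 1 = 3.0000 ≠ 0.5774 ✗
  (6.5, 3.5, 150°): beam 1 = 0.5176 ≠ 0.5774 ✗
  …
  (2.5, 7.5, 255°): r_1=0.5774, r_2=1.7321, r_3=5.0000, r_4=1.0000 — all match ✓
No second candidate reproduces the full scan.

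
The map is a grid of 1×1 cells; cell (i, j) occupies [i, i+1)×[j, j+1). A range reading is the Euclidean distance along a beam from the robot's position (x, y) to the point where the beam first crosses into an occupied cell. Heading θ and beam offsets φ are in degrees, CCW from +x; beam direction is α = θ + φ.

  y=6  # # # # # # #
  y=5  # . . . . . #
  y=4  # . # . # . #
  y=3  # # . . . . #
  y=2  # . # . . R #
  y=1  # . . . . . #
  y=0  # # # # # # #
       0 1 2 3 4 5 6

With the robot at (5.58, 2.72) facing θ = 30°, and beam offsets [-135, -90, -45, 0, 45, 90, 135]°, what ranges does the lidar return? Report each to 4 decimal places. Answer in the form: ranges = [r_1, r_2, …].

ranges = [1.7807, 0.8400, 0.4348, 0.4850, 1.6228, 1.4780, 3.7063]

beam 1: φ=-135°, α=255°
  direction (-0.2588, -0.9659); cell (5,2); t to first gridline: x 2.2409, y 0.7454 (then +3.8637 / +1.0353)
    (5,1) via y @ 0.7454
    (5,0) via y @ 1.7807  # hit
  → r_1 = 1.7807
beam 2: φ=-90°, α=300°
  direction (0.5000, -0.8660); cell (5,2); t to first gridline: x 0.8400, y 0.8314 (then +2.0000 / +1.1547)
    (5,1) via y @ 0.8314
    (6,1) via x @ 0.8400  # hit
  → r_2 = 0.8400
beam 3: φ=-45°, α=345°
  direction (0.9659, -0.2588); cell (5,2); t to first gridline: x 0.4348, y 2.7819 (then +1.0353 / +3.8637)
    (6,2) via x @ 0.4348  # hit
  → r_3 = 0.4348
beam 4: φ=0°, α=30°
  direction (0.8660, 0.5000); cell (5,2); t to first gridline: x 0.4850, y 0.5600 (then +1.1547 / +2.0000)
    (6,2) via x @ 0.4850  # hit
  → r_4 = 0.4850
beam 5: φ=45°, α=75°
  direction (0.2588, 0.9659); cell (5,2); t to first gridline: x 1.6228, y 0.2899 (then +3.8637 / +1.0353)
    (5,3) via y @ 0.2899
    (5,4) via y @ 1.3252
    (6,4) via x @ 1.6228  # hit
  → r_5 = 1.6228
beam 6: φ=90°, α=120°
  direction (-0.5000, 0.8660); cell (5,2); t to first gridline: x 1.1600, y 0.3233 (then +2.0000 / +1.1547)
    (5,3) via y @ 0.3233
    (4,3) via x @ 1.1600
    (4,4) via y @ 1.4780  # hit
  → r_6 = 1.4780
beam 7: φ=135°, α=165°
  direction (-0.9659, 0.2588); cell (5,2); t to first gridline: x 0.6005, y 1.0818 (then +1.0353 / +3.8637)
    (4,2) via x @ 0.6005
    (4,3) via y @ 1.0818
    (3,3) via x @ 1.6357
    (2,3) via x @ 2.6710
    (1,3) via x @ 3.7063  # hit
  → r_7 = 3.7063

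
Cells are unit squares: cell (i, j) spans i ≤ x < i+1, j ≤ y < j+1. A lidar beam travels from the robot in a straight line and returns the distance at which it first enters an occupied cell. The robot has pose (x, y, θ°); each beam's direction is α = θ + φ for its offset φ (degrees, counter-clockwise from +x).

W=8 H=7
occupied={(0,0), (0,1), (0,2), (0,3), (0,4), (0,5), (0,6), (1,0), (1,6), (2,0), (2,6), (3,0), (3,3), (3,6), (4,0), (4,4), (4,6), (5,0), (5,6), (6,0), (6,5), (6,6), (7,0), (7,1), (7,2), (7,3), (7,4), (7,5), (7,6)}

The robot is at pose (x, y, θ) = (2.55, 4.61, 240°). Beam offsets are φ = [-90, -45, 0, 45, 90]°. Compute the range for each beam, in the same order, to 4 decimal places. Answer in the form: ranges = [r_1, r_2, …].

ranges = [1.7898, 1.6047, 3.1000, 3.7373, 1.2200]

beam 1: φ=-90°, α=150°
  cosα=-0.8660 sinα=0.5000 | (2,4) | tMaxX 0.6351 tMaxY 0.7800 | tΔX 1.1547 tΔY 2.0000
    t=0.6351 [x] (1,4)
    t=0.7800 [y] (1,5)
    t=1.7898 [x] (0,5) — stop
  → r_1 = 1.7898
beam 2: φ=-45°, α=195°
  cosα=-0.9659 sinα=-0.2588 | (2,4) | tMaxX 0.5694 tMaxY 2.3569 | tΔX 1.0353 tΔY 3.8637
    t=0.5694 [x] (1,4)
    t=1.6047 [x] (0,4) — stop
  → r_2 = 1.6047
beam 3: φ=0°, α=240°
  cosα=-0.5000 sinα=-0.8660 | (2,4) | tMaxX 1.1000 tMaxY 0.7044 | tΔX 2.0000 tΔY 1.1547
    t=0.7044 [y] (2,3)
    t=1.1000 [x] (1,3)
    t=1.8591 [y] (1,2)
    t=3.0138 [y] (1,1)
    t=3.1000 [x] (0,1) — stop
  → r_3 = 3.1000
beam 4: φ=45°, α=285°
  cosα=0.2588 sinα=-0.9659 | (2,4) | tMaxX 1.7387 tMaxY 0.6315 | tΔX 3.8637 tΔY 1.0353
    t=0.6315 [y] (2,3)
    t=1.6668 [y] (2,2)
    t=1.7387 [x] (3,2)
    t=2.7021 [y] (3,1)
    t=3.7373 [y] (3,0) — stop
  → r_4 = 3.7373
beam 5: φ=90°, α=330°
  cosα=0.8660 sinα=-0.5000 | (2,4) | tMaxX 0.5196 tMaxY 1.2200 | tΔX 1.1547 tΔY 2.0000
    t=0.5196 [x] (3,4)
    t=1.2200 [y] (3,3) — stop
  → r_5 = 1.2200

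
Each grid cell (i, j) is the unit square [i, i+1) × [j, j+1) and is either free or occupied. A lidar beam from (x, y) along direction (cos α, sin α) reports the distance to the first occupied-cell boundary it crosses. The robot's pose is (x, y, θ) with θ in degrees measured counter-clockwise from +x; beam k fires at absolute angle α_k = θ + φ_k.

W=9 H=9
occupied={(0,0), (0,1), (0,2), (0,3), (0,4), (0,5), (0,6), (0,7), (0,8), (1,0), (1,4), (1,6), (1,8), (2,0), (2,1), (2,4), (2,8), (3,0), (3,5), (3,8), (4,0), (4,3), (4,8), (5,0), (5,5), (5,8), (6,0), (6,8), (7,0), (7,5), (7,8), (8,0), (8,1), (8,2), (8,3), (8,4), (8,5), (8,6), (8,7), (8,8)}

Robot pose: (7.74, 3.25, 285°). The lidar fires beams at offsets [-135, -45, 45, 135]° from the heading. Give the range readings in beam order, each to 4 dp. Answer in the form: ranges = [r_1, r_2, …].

beam 1: φ=-135°, α=150°
  dir = (cos 150°, sin 150°) = (-0.8660, 0.5000); from cell (7,3)
  next x-line at t=0.8545, next y-line at t=1.5000; Δt_x=1.1547, Δt_y=2.0000
    x: enter (6,3) at t=0.8545
    y: enter (6,4) at t=1.5000
    x: enter (5,4) at t=2.0092
    x: enter (4,4) at t=3.1639
    y: enter (4,5) at t=3.5000
    x: enter (3,5) at t=4.3186 ← occupied
  → r_1 = 4.3186
beam 2: φ=-45°, α=240°
  dir = (cos 240°, sin 240°) = (-0.5000, -0.8660); from cell (7,3)
  next x-line at t=1.4800, next y-line at t=0.2887; Δt_x=2.0000, Δt_y=1.1547
    y: enter (7,2) at t=0.2887
    y: enter (7,1) at t=1.4434
    x: enter (6,1) at t=1.4800
    y: enter (6,0) at t=2.5981 ← occupied
  → r_2 = 2.5981
beam 3: φ=45°, α=330°
  dir = (cos 330°, sin 330°) = (0.8660, -0.5000); from cell (7,3)
  next x-line at t=0.3002, next y-line at t=0.5000; Δt_x=1.1547, Δt_y=2.0000
    x: enter (8,3) at t=0.3002 ← occupied
  → r_3 = 0.3002
beam 4: φ=135°, α=60°
  dir = (cos 60°, sin 60°) = (0.5000, 0.8660); from cell (7,3)
  next x-line at t=0.5200, next y-line at t=0.8660; Δt_x=2.0000, Δt_y=1.1547
    x: enter (8,3) at t=0.5200 ← occupied
  → r_4 = 0.5200

ranges = [4.3186, 2.5981, 0.3002, 0.5200]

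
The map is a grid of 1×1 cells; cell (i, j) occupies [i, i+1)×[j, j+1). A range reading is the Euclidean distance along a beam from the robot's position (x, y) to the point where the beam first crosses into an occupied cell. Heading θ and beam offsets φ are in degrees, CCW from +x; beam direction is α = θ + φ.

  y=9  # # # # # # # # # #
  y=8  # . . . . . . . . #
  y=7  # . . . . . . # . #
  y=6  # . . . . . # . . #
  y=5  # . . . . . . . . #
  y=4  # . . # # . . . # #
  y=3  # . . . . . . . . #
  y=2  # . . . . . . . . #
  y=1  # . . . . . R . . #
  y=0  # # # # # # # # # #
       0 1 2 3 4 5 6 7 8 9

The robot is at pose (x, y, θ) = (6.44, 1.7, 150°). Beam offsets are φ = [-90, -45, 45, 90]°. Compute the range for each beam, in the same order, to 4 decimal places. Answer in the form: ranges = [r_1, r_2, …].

ranges = [3.1200, 7.5575, 2.7046, 0.8083]

beam 1: φ=-90°, α=60°
  d=(0.5000,0.8660)  start (6,1)  tX=1.1200 tY=0.3464  stride 1/|dx|=2.0000 1/|dy|=1.1547
    cross y-line → (6,2), t=0.3464
    cross x-line → (7,2), t=1.1200
    cross y-line → (7,3), t=1.5011
    cross y-line → (7,4), t=2.6558
    cross x-line → (8,4), t=3.1200 (wall)
  → r_1 = 3.1200
beam 2: φ=-45°, α=105°
  d=(-0.2588,0.9659)  start (6,1)  tX=1.7000 tY=0.3106  stride 1/|dx|=3.8637 1/|dy|=1.0353
    cross y-line → (6,2), t=0.3106
    cross y-line → (6,3), t=1.3459
    cross x-line → (5,3), t=1.7000
    cross y-line → (5,4), t=2.3811
    cross y-line → (5,5), t=3.4164
    cross y-line → (5,6), t=4.4517
    cross y-line → (5,7), t=5.4870
    cross x-line → (4,7), t=5.5637
    cross y-line → (4,8), t=6.5222
    cross y-line → (4,9), t=7.5575 (wall)
  → r_2 = 7.5575
beam 3: φ=45°, α=195°
  d=(-0.9659,-0.2588)  start (6,1)  tX=0.4555 tY=2.7046  stride 1/|dx|=1.0353 1/|dy|=3.8637
    cross x-line → (5,1), t=0.4555
    cross x-line → (4,1), t=1.4908
    cross x-line → (3,1), t=2.5261
    cross y-line → (3,0), t=2.7046 (wall)
  → r_3 = 2.7046
beam 4: φ=90°, α=240°
  d=(-0.5000,-0.8660)  start (6,1)  tX=0.8800 tY=0.8083  stride 1/|dx|=2.0000 1/|dy|=1.1547
    cross y-line → (6,0), t=0.8083 (wall)
  → r_4 = 0.8083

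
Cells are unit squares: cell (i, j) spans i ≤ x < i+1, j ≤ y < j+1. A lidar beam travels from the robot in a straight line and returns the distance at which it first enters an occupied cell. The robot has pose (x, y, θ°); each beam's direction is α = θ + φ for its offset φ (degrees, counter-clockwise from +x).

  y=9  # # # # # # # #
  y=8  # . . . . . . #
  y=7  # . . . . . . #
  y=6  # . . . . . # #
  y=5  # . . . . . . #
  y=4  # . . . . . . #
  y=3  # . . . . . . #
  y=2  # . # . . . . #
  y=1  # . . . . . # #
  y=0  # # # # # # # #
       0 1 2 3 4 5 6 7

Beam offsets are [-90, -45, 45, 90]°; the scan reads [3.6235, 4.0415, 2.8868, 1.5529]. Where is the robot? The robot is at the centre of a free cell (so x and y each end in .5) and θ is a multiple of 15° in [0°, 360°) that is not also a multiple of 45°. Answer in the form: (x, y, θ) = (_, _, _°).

Candidates: 45 free-cell centres × 16 headings = 720 poses. Raycast each; keep the one whose scan matches to 4 dp.
  (6.5, 8.5, 345°): beam 1 = 1.5529 ≠ 3.6235 ✗
  (4.5, 8.5, 105°): beam 1 = 1.9319 ≠ 3.6235 ✗
  (6.5, 5.5, 105°): beam 1 = 0.5176 ≠ 3.6235 ✗
  (4.5, 7.5, 345°): beam 1 = 6.7293 ≠ 3.6235 ✗
  (1.5, 2.5, 345°): beam 1 = 1.5529 ≠ 3.6235 ✗
  …
  (4.5, 6.5, 285°): r_1=3.6235, r_2=4.0415, r_3=2.8868, r_4=1.5529 — all match ✓
Only this pose fits every beam.

(x, y, θ) = (4.5, 6.5, 285°)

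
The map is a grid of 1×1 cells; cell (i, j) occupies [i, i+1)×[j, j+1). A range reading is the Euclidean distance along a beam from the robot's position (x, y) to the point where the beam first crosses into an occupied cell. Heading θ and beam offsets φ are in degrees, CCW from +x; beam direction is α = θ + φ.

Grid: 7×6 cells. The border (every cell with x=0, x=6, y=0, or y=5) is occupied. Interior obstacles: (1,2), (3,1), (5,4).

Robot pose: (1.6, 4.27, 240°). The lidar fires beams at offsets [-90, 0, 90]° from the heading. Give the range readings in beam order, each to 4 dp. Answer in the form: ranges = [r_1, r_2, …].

ranges = [0.6928, 1.2000, 5.0807]

beam 1: φ=-90°, α=150°
  d=(-0.8660,0.5000)  start (1,4)  tX=0.6928 tY=1.4600  stride 1/|dx|=1.1547 1/|dy|=2.0000
    cross x-line → (0,4), t=0.6928 (wall)
  → r_1 = 0.6928
beam 2: φ=0°, α=240°
  d=(-0.5000,-0.8660)  start (1,4)  tX=1.2000 tY=0.3118  stride 1/|dx|=2.0000 1/|dy|=1.1547
    cross y-line → (1,3), t=0.3118
    cross x-line → (0,3), t=1.2000 (wall)
  → r_2 = 1.2000
beam 3: φ=90°, α=330°
  d=(0.8660,-0.5000)  start (1,4)  tX=0.4619 tY=0.5400  stride 1/|dx|=1.1547 1/|dy|=2.0000
    cross x-line → (2,4), t=0.4619
    cross y-line → (2,3), t=0.5400
    cross x-line → (3,3), t=1.6166
    cross y-line → (3,2), t=2.5400
    cross x-line → (4,2), t=2.7713
    cross x-line → (5,2), t=3.9260
    cross y-line → (5,1), t=4.5400
    cross x-line → (6,1), t=5.0807 (wall)
  → r_3 = 5.0807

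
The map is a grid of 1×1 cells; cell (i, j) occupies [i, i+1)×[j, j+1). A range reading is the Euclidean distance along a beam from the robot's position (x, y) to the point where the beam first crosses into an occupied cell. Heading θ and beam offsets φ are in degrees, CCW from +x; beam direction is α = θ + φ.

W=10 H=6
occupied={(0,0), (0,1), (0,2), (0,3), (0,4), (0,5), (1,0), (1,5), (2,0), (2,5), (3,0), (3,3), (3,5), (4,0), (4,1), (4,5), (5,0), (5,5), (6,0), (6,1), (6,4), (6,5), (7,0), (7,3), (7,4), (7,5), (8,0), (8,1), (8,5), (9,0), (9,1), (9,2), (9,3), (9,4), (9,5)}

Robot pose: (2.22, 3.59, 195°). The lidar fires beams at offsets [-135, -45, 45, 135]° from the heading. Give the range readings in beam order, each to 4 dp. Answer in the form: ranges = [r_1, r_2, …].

ranges = [1.6281, 1.4087, 2.4400, 0.9007]

beam 1: φ=-135°, α=60°
  dir = (cos 60°, sin 60°) = (0.5000, 0.8660); from cell (2,3)
  next x-line at t=1.5600, next y-line at t=0.4734; Δt_x=2.0000, Δt_y=1.1547
    y: enter (2,4) at t=0.4734
    x: enter (3,4) at t=1.5600
    y: enter (3,5) at t=1.6281 ← occupied
  → r_1 = 1.6281
beam 2: φ=-45°, α=150°
  dir = (cos 150°, sin 150°) = (-0.8660, 0.5000); from cell (2,3)
  next x-line at t=0.2540, next y-line at t=0.8200; Δt_x=1.1547, Δt_y=2.0000
    x: enter (1,3) at t=0.2540
    y: enter (1,4) at t=0.8200
    x: enter (0,4) at t=1.4087 ← occupied
  → r_2 = 1.4087
beam 3: φ=45°, α=240°
  dir = (cos 240°, sin 240°) = (-0.5000, -0.8660); from cell (2,3)
  next x-line at t=0.4400, next y-line at t=0.6813; Δt_x=2.0000, Δt_y=1.1547
    x: enter (1,3) at t=0.4400
    y: enter (1,2) at t=0.6813
    y: enter (1,1) at t=1.8360
    x: enter (0,1) at t=2.4400 ← occupied
  → r_3 = 2.4400
beam 4: φ=135°, α=330°
  dir = (cos 330°, sin 330°) = (0.8660, -0.5000); from cell (2,3)
  next x-line at t=0.9007, next y-line at t=1.1800; Δt_x=1.1547, Δt_y=2.0000
    x: enter (3,3) at t=0.9007 ← occupied
  → r_4 = 0.9007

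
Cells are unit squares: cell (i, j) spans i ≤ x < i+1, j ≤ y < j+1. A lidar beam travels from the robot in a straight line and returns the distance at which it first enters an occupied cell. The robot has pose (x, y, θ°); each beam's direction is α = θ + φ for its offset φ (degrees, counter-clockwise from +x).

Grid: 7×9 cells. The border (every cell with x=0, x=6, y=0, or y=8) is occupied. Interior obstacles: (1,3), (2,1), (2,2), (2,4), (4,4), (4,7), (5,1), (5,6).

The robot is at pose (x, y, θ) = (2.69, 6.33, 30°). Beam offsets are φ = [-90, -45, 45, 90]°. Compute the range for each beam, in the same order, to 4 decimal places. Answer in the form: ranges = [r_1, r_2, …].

beam 1: φ=-90°, α=300°
  dir = (cos 300°, sin 300°) = (0.5000, -0.8660); from cell (2,6)
  next x-line at t=0.6200, next y-line at t=0.3811; Δt_x=2.0000, Δt_y=1.1547
    y: enter (2,5) at t=0.3811
    x: enter (3,5) at t=0.6200
    y: enter (3,4) at t=1.5358
    x: enter (4,4) at t=2.6200 ← occupied
  → r_1 = 2.6200
beam 2: φ=-45°, α=345°
  dir = (cos 345°, sin 345°) = (0.9659, -0.2588); from cell (2,6)
  next x-line at t=0.3209, next y-line at t=1.2750; Δt_x=1.0353, Δt_y=3.8637
    x: enter (3,6) at t=0.3209
    y: enter (3,5) at t=1.2750
    x: enter (4,5) at t=1.3562
    x: enter (5,5) at t=2.3915
    x: enter (6,5) at t=3.4268 ← occupied
  → r_2 = 3.4268
beam 3: φ=45°, α=75°
  dir = (cos 75°, sin 75°) = (0.2588, 0.9659); from cell (2,6)
  next x-line at t=1.1977, next y-line at t=0.6936; Δt_x=3.8637, Δt_y=1.0353
    y: enter (2,7) at t=0.6936
    x: enter (3,7) at t=1.1977
    y: enter (3,8) at t=1.7289 ← occupied
  → r_3 = 1.7289
beam 4: φ=90°, α=120°
  dir = (cos 120°, sin 120°) = (-0.5000, 0.8660); from cell (2,6)
  next x-line at t=1.3800, next y-line at t=0.7736; Δt_x=2.0000, Δt_y=1.1547
    y: enter (2,7) at t=0.7736
    x: enter (1,7) at t=1.3800
    y: enter (1,8) at t=1.9283 ← occupied
  → r_4 = 1.9283

ranges = [2.6200, 3.4268, 1.7289, 1.9283]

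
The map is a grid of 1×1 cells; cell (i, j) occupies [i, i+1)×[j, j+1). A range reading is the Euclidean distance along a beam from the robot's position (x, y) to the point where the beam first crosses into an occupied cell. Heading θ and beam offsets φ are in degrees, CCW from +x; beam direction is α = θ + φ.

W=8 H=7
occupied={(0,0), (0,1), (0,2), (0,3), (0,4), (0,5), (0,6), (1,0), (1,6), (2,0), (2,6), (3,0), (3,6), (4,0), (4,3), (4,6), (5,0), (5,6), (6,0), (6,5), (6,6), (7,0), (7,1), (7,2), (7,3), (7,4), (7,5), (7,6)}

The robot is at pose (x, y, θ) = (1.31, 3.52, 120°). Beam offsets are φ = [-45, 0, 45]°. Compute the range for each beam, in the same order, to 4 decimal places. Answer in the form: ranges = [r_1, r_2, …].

beam 1: φ=-45°, α=75°
  d=(0.2588,0.9659)  start (1,3)  tX=2.6660 tY=0.4969  stride 1/|dx|=3.8637 1/|dy|=1.0353
    cross y-line → (1,4), t=0.4969
    cross y-line → (1,5), t=1.5322
    cross y-line → (1,6), t=2.5675 (wall)
  → r_1 = 2.5675
beam 2: φ=0°, α=120°
  d=(-0.5000,0.8660)  start (1,3)  tX=0.6200 tY=0.5543  stride 1/|dx|=2.0000 1/|dy|=1.1547
    cross y-line → (1,4), t=0.5543
    cross x-line → (0,4), t=0.6200 (wall)
  → r_2 = 0.6200
beam 3: φ=45°, α=165°
  d=(-0.9659,0.2588)  start (1,3)  tX=0.3209 tY=1.8546  stride 1/|dx|=1.0353 1/|dy|=3.8637
    cross x-line → (0,3), t=0.3209 (wall)
  → r_3 = 0.3209

ranges = [2.5675, 0.6200, 0.3209]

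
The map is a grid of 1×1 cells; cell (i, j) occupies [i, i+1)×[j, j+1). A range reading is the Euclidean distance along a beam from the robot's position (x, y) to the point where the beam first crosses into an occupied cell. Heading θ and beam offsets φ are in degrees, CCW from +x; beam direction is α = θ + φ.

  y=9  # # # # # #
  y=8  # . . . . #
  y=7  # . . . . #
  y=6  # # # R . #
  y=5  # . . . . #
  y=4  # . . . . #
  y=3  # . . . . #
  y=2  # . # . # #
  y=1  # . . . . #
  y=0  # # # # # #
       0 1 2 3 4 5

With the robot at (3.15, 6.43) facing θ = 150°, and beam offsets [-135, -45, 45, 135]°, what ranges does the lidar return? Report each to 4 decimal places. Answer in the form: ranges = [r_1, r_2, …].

ranges = [1.9153, 0.5796, 0.1553, 3.5510]

beam 1: φ=-135°, α=15°
  cosα=0.9659 sinα=0.2588 | (3,6) | tMaxX 0.8800 tMaxY 2.2023 | tΔX 1.0353 tΔY 3.8637
    t=0.8800 [x] (4,6)
    t=1.9153 [x] (5,6) — stop
  → r_1 = 1.9153
beam 2: φ=-45°, α=105°
  cosα=-0.2588 sinα=0.9659 | (3,6) | tMaxX 0.5796 tMaxY 0.5901 | tΔX 3.8637 tΔY 1.0353
    t=0.5796 [x] (2,6) — stop
  → r_2 = 0.5796
beam 3: φ=45°, α=195°
  cosα=-0.9659 sinα=-0.2588 | (3,6) | tMaxX 0.1553 tMaxY 1.6614 | tΔX 1.0353 tΔY 3.8637
    t=0.1553 [x] (2,6) — stop
  → r_3 = 0.1553
beam 4: φ=135°, α=285°
  cosα=0.2588 sinα=-0.9659 | (3,6) | tMaxX 3.2841 tMaxY 0.4452 | tΔX 3.8637 tΔY 1.0353
    t=0.4452 [y] (3,5)
    t=1.4804 [y] (3,4)
    t=2.5157 [y] (3,3)
    t=3.2841 [x] (4,3)
    t=3.5510 [y] (4,2) — stop
  → r_4 = 3.5510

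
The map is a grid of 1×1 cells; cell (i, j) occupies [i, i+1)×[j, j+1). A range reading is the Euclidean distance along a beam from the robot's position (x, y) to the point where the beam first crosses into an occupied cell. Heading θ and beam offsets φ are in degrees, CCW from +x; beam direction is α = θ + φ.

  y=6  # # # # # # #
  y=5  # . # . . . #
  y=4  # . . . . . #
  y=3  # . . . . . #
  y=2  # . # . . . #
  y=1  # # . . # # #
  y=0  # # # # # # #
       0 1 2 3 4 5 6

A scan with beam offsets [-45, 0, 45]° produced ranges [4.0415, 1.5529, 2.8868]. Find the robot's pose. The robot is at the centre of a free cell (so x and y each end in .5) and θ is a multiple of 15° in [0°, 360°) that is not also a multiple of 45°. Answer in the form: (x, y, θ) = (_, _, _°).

The pose lattice has 20·16 = 320 candidates. Test each by forward raycasting.
  (1.5, 5.5, 330°): beam 1 = 2.5882 ≠ 4.0415 ✗
  (1.5, 4.5, 150°): beam 1 = 1.5529 ≠ 4.0415 ✗
  (4.5, 4.5, 75°): beam 1 = 1.7321 ≠ 4.0415 ✗
  (1.5, 4.5, 15°): beam 1 = 5.0000 ≠ 4.0415 ✗
  (2.5, 3.5, 120°): beam 1 = 1.5529 ≠ 4.0415 ✗
  …
  (2.5, 3.5, 75°): r_1=4.0415, r_2=1.5529, r_3=2.8868 — all match ✓
Only this pose fits every beam.

(x, y, θ) = (2.5, 3.5, 75°)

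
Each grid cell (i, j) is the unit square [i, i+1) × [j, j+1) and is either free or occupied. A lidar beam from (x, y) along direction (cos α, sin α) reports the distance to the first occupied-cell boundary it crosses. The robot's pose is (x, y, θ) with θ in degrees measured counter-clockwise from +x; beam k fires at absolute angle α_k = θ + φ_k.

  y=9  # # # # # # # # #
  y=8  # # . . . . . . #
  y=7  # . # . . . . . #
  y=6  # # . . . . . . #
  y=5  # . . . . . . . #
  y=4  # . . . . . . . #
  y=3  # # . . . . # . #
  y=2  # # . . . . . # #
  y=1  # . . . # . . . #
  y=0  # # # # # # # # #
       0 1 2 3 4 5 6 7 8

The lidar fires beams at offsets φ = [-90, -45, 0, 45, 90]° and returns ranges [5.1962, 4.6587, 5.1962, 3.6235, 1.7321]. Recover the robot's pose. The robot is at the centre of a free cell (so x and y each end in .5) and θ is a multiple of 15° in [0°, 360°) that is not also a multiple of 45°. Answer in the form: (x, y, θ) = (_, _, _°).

Enumerate (i+0.5, j+0.5, θ) over the 48 free cells and 16 admissible headings. For each, cast all 5 beams and compare to the given ranges.
  (6.5, 4.5, 210°): beam 2 = 5.6940 ≠ 4.6587 ✗
  (2.5, 2.5, 330°): beam 1 = 1.7321 ≠ 5.1962 ✗
  (2.5, 6.5, 300°): beam 1 = 0.5774 ≠ 5.1962 ✗
  (1.5, 4.5, 60°): beam 1 = 7.0000 ≠ 5.1962 ✗
  …
  (3.5, 5.5, 30°): r_1=5.1962, r_2=4.6587, r_3=5.1962, r_4=3.6235, r_5=1.7321 — all match ✓
Only this pose fits every beam.

(x, y, θ) = (3.5, 5.5, 30°)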